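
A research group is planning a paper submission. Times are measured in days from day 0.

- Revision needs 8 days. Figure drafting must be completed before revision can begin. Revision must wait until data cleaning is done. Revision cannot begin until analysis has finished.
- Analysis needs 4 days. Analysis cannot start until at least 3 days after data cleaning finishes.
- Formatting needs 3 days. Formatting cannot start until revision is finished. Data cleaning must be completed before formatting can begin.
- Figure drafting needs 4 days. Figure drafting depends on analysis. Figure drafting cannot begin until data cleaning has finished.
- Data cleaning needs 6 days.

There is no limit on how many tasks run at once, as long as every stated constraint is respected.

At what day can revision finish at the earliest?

Data cleaning can start immediately at day 0; it finishes at day 6.
After data cleaning (finishes day 6, plus 3-day gap → day 9), analysis can start at day 9 and finishes at day 13.
Figure drafting cannot start until analysis (finishes day 13); data cleaning (finishes day 6). The controlling bound is day 13, so figure drafting finishes at 13 + 4 = day 17.
Revision needs all of figure drafting (finishes day 17); data cleaning (finishes day 6); analysis (finishes day 13). That puts its earliest start at day 17; it finishes at 17 + 8 = day 25.

25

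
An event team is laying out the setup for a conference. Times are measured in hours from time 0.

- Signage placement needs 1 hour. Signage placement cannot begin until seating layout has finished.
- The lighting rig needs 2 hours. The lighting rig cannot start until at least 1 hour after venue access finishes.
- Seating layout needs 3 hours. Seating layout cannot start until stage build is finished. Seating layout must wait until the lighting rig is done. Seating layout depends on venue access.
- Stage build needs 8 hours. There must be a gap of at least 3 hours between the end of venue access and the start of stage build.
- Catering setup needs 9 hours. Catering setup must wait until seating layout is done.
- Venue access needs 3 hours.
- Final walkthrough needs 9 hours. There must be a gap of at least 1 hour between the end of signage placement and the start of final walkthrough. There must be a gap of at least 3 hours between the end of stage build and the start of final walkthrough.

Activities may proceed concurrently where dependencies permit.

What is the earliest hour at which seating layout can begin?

14

Venue access can start immediately at hour 0; it finishes at hour 3.
The lighting rig waits on venue access (finishes hour 3, plus 1-hour gap → hour 4), so it starts at hour 4 and finishes at 4 + 2 = hour 6.
Stage build waits on venue access (finishes hour 3, plus 3-hour gap → hour 6), so it starts at hour 6 and finishes at 6 + 8 = hour 14.
Seating layout waits on stage build (finishes hour 14); the lighting rig (finishes hour 6); venue access (finishes hour 3). The latest of these is hour 14, which is the earliest seating layout can start.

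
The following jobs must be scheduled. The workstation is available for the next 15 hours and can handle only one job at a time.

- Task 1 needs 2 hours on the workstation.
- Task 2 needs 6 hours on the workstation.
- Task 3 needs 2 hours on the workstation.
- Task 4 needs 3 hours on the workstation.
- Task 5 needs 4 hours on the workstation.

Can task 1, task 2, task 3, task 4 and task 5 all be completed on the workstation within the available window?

No

Running back to back, the jobs need 2 + 6 + 2 + 3 + 4 = 17 hours on the workstation.
Since 17 > 15, they cannot all fit.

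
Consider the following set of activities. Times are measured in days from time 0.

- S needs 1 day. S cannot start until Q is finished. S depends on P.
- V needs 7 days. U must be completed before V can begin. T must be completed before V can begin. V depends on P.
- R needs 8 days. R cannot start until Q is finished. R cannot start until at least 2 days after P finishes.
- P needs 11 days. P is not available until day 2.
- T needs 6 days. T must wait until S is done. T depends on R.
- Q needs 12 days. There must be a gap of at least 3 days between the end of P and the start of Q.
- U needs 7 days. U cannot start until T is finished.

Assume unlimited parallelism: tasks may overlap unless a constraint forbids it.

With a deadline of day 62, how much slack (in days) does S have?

P cannot begin until its own release at day 2. It runs from day 2 to 2 + 11 = day 13.
Q cannot begin until P (finishes day 13, plus 3-day gap → day 16). It runs from day 16 to 16 + 12 = day 28.
S has to wait for Q (finishes day 28); P (finishes day 13). The latest of these is day 28, so S runs day 28 to 28 + 1 = day 29.

Working backward from the deadline:
To finish by day 62, V (duration 7) must start no later than day 55.
Since V (must start by day 55) depends on it, U must finish by day 55. Backing off its 7-day duration gives a latest start of day 48.
T has several dependents: U (must start by day 48); V (must start by day 55). The earliest of those limits is day 48, so T must start by 48 − 6 = day 42.
S feeds into T (must start by day 42); so S must finish by day 42 and therefore start by day 41.
So S can start as early as day 28 and as late as day 41, giving 41 − 28 = 13 days of slack.

13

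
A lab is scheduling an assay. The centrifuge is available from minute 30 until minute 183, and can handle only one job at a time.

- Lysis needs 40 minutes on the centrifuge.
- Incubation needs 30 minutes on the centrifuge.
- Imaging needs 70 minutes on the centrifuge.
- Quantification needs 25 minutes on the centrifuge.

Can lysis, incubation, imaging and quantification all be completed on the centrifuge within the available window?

The centrifuge window is 183 − 30 = 153 minutes.
Running back to back, the jobs need 40 + 30 + 70 + 25 = 165 minutes on the centrifuge.
Since 165 > 153, they cannot all fit.

No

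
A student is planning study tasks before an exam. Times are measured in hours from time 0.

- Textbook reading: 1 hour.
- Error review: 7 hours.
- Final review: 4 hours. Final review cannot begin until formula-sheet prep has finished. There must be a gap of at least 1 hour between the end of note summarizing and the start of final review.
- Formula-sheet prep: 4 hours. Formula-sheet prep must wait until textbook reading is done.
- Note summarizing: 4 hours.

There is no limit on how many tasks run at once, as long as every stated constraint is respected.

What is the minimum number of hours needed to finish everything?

Note summarizing has no prerequisites, so it starts at hour 0 and finishes at hour 4.
Error review has no prerequisites, so it starts at hour 0 and finishes at hour 7.
Textbook reading has no prerequisites, so it starts at hour 0 and finishes at hour 1.
After textbook reading (finishes hour 1), formula-sheet prep can start at hour 1 and finishes at hour 5.
Final review needs all of formula-sheet prep (finishes hour 5); note summarizing (finishes hour 4, plus 1-hour gap → hour 5). That puts its earliest start at hour 5; it finishes at 5 + 4 = hour 9.
All tasks are finished once the last one completes. Finish times: Textbook reading at 1, Error review at 7, Note summarizing at 4, Formula-sheet prep at 5, Final review at 9. The latest is hour 9.

9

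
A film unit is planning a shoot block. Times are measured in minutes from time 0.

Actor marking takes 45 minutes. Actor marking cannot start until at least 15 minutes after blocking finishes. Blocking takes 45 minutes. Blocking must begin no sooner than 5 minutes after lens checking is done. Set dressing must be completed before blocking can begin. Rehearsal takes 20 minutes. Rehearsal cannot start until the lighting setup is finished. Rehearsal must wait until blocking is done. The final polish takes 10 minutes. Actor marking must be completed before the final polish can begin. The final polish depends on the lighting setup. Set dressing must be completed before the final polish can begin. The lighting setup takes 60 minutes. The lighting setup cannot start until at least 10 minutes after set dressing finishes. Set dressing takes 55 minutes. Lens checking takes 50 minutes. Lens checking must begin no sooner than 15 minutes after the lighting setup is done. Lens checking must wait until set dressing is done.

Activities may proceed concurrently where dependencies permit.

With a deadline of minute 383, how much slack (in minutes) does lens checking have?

73

Set dressing has no prerequisites, so it starts at minute 0 and finishes at minute 55.
The lighting setup waits on set dressing (finishes minute 55, plus 10-minute gap → minute 65), so it starts at minute 65 and finishes at 65 + 60 = minute 125.
Lens checking has to wait for the lighting setup (finishes minute 125, plus 15-minute gap → minute 140); set dressing (finishes minute 55). The latest of these is minute 140, so lens checking runs minute 140 to 140 + 50 = minute 190.

Working backward from the deadline:
To finish by minute 383, the final polish (duration 10) must start no later than minute 373.
Actor marking has to be done before the final polish (must start by minute 373). That means finishing by minute 373, i.e. starting by 373 − 45 = minute 328.
Nothing follows rehearsal; the deadline of minute 383 is its only limit. It must start by 383 − 20 = minute 363.
Blocking has several dependents: actor marking (must start by minute 328, minus 15-minute gap → minute 313); rehearsal (must start by minute 363). The earliest of those limits is minute 313, so blocking must start by 313 − 45 = minute 268.
Lens checking has to be done before blocking (must start by minute 268, minus 5-minute gap → minute 263). That means finishing by minute 263, i.e. starting by 263 − 50 = minute 213.
So lens checking can start as early as minute 140 and as late as minute 213, giving 213 − 140 = 73 minutes of slack.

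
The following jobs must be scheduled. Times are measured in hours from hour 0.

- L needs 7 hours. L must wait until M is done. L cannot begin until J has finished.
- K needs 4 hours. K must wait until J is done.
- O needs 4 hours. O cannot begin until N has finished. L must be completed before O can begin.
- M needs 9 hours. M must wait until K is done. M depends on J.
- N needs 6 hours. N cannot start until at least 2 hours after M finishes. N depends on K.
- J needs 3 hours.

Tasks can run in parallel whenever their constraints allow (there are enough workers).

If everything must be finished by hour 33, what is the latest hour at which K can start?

O has no dependents, so it just needs to finish by hour 33. Starting by 33 − 4 = hour 29 achieves that.
L has to be done before O (must start by hour 29). That means finishing by hour 29, i.e. starting by 29 − 7 = hour 22.
N must finish before O (must start by hour 29). With a 6-hour duration, N must start by 29 − 6 = hour 23.
M has several dependents: L (must start by hour 22); N (must start by hour 23, minus 2-hour gap → hour 21). The earliest of those limits is hour 21, so M must start by 21 − 9 = hour 12.
For K: M (must start by hour 12); N (must start by hour 23). The most restrictive is hour 12; with a 4-hour duration, K must start by hour 8.

8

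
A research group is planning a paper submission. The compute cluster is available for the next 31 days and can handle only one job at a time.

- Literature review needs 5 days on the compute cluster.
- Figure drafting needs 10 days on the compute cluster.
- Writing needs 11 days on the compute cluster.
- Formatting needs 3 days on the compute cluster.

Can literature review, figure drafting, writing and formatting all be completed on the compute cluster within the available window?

Yes

Running back to back, the jobs need 5 + 10 + 11 + 3 = 29 days on the compute cluster.
Since 29 ≤ 31, they fit within the window.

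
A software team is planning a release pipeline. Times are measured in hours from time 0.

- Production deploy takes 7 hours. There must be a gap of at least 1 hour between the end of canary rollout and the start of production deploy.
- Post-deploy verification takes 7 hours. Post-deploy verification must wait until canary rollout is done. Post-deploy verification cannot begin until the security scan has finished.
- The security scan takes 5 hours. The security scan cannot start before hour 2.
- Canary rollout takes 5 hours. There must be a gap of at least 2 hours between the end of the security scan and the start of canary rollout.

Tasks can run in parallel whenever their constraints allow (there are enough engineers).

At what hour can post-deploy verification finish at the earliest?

21

The security scan waits on its own release at hour 2, so it starts at hour 2 and finishes at 2 + 5 = hour 7.
Canary rollout waits on the security scan (finishes hour 7, plus 2-hour gap → hour 9), so it starts at hour 9 and finishes at 9 + 5 = hour 14.
Post-deploy verification cannot start until canary rollout (finishes hour 14); the security scan (finishes hour 7). The controlling bound is hour 14, so post-deploy verification finishes at 14 + 7 = hour 21.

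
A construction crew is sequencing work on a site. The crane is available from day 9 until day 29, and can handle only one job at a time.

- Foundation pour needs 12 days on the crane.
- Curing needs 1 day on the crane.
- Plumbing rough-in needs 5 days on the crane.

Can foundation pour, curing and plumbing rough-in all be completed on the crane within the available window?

The crane window is 29 − 9 = 20 days.
Running back to back, the jobs need 12 + 1 + 5 = 18 days on the crane.
Since 18 ≤ 20, they fit within the window.

Yes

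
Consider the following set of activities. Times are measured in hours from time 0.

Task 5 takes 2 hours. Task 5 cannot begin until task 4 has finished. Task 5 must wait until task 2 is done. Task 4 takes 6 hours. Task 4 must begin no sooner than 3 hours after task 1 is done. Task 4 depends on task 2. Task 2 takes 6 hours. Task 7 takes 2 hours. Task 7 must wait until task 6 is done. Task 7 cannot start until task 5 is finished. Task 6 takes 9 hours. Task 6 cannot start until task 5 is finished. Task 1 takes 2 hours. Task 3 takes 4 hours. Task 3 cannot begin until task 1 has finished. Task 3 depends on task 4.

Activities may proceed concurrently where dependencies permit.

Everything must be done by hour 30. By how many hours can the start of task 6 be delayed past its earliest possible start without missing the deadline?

5

Task 2 has no prerequisites, so it starts at hour 0 and finishes at hour 6.
Task 1 has no prerequisites, so it starts at hour 0 and finishes at hour 2.
Task 4 has to wait for task 1 (finishes hour 2, plus 3-hour gap → hour 5); task 2 (finishes hour 6). The latest of these is hour 6, so task 4 runs hour 6 to 6 + 6 = hour 12.
Task 5 cannot start until task 4 (finishes hour 12); task 2 (finishes hour 6). The controlling bound is hour 12, so task 5 finishes at 12 + 2 = hour 14.
After task 5 (finishes hour 14), task 6 can start at hour 14 and finishes at hour 23.

Working backward from the deadline:
To finish by hour 30, task 7 (duration 2) must start no later than hour 28.
Task 6 must finish before task 7 (must start by hour 28). With a 9-hour duration, task 6 must start by 28 − 9 = hour 19.
So task 6 can start as early as hour 14 and as late as hour 19, giving 19 − 14 = 5 hours of slack.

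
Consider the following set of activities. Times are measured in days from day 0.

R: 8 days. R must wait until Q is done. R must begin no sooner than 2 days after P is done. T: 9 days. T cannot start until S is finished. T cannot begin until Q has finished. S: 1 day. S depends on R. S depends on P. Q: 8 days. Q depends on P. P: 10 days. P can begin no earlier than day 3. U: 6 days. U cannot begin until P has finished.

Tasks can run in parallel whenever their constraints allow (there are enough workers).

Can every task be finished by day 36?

After its own release at day 3, P can start at day 3 and finishes at day 13.
U waits on P (finishes day 13), so it starts at day 13 and finishes at 13 + 6 = day 19.
After P (finishes day 13), Q can start at day 13 and finishes at day 21.
R needs all of Q (finishes day 21); P (finishes day 13, plus 2-day gap → day 15). That puts its earliest start at day 21; it finishes at 21 + 8 = day 29.
S needs all of R (finishes day 29); P (finishes day 13). That puts its earliest start at day 29; it finishes at 29 + 1 = day 30.
For T: S (finishes day 30); Q (finishes day 21). Taking the maximum gives a start of day 30, and it finishes at 30 + 9 = day 39.
The earliest everything can be done is day 39, which is after the deadline of 36, so it is not possible.

No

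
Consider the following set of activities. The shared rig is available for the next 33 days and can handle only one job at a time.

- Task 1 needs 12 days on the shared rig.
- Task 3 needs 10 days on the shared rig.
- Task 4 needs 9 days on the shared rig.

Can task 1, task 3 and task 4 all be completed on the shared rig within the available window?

Running back to back, the jobs need 12 + 10 + 9 = 31 days on the shared rig.
Since 31 ≤ 33, they fit within the window.

Yes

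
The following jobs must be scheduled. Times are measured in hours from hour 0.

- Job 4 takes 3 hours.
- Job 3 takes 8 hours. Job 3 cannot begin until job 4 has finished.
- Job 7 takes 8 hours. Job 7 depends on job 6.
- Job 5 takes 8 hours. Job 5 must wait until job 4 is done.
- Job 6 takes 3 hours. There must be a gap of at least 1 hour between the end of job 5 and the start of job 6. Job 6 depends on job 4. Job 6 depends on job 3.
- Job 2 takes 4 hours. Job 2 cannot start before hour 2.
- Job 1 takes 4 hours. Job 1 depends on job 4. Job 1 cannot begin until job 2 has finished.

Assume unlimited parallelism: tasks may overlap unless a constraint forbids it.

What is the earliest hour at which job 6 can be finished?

Job 4 has no prerequisites, so it starts at hour 0 and finishes at hour 3.
Job 5 waits on job 4 (finishes hour 3), so it starts at hour 3 and finishes at 3 + 8 = hour 11.
After job 4 (finishes hour 3), job 3 can start at hour 3 and finishes at hour 11.
For job 6: job 5 (finishes hour 11, plus 1-hour gap → hour 12); job 4 (finishes hour 3); job 3 (finishes hour 11). Taking the maximum gives a start of hour 12, and it finishes at 12 + 3 = hour 15.

15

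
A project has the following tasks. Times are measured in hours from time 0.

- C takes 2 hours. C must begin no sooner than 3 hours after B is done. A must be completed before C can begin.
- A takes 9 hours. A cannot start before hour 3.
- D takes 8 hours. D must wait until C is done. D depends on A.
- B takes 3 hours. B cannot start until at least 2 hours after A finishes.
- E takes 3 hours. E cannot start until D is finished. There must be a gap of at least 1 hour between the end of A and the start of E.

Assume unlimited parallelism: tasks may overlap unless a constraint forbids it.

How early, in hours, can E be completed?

A cannot begin until its own release at hour 3. It runs from hour 3 to 3 + 9 = hour 12.
B cannot begin until A (finishes hour 12, plus 2-hour gap → hour 14). It runs from hour 14 to 14 + 3 = hour 17.
C needs all of B (finishes hour 17, plus 3-hour gap → hour 20); A (finishes hour 12). That puts its earliest start at hour 20; it finishes at 20 + 2 = hour 22.
D cannot start until C (finishes hour 22); A (finishes hour 12). The controlling bound is hour 22, so D finishes at 22 + 8 = hour 30.
For E: D (finishes hour 30); A (finishes hour 12, plus 1-hour gap → hour 13). Taking the maximum gives a start of hour 30, and it finishes at 30 + 3 = hour 33.

33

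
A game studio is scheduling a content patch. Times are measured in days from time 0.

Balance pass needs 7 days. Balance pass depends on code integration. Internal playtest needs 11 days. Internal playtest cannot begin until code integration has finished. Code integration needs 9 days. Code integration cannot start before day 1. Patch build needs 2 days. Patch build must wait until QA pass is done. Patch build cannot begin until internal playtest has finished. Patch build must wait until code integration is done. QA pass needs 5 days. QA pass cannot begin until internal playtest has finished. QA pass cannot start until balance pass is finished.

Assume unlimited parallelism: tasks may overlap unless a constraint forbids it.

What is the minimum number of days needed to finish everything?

After its own release at day 1, code integration can start at day 1 and finishes at day 10.
After code integration (finishes day 10), balance pass can start at day 10 and finishes at day 17.
Internal playtest waits on code integration (finishes day 10), so it starts at day 10 and finishes at 10 + 11 = day 21.
QA pass needs all of internal playtest (finishes day 21); balance pass (finishes day 17). That puts its earliest start at day 21; it finishes at 21 + 5 = day 26.
Patch build has to wait for QA pass (finishes day 26); internal playtest (finishes day 21); code integration (finishes day 10). The latest of these is day 26, so patch build runs day 26 to 26 + 2 = day 28.
All tasks are finished once the last one completes. Finish times: Code integration at 10, Internal playtest at 21, Balance pass at 17, QA pass at 26, Patch build at 28. The latest is day 28.

28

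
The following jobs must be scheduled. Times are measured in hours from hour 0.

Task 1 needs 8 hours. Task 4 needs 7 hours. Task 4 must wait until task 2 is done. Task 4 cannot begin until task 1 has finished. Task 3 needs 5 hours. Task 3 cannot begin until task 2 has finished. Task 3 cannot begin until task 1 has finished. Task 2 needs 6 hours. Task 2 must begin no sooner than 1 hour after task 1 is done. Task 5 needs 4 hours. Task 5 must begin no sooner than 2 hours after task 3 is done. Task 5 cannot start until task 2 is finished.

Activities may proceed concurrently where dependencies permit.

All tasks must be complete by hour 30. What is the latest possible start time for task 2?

Task 5 must finish by hour 30; it takes 4 hours, so it must start by 30 − 4 = hour 26.
Task 3 has to be done before task 5 (must start by hour 26, minus 2-hour gap → hour 24). That means finishing by hour 24, i.e. starting by 24 − 5 = hour 19.
To finish by hour 30, task 4 (duration 7) must start no later than hour 23.
Task 2 feeds task 3 (must start by hour 19); task 4 (must start by hour 23); task 5 (must start by hour 26). Taking the minimum, task 2 must finish by hour 19 and start by 19 − 6 = hour 13.

13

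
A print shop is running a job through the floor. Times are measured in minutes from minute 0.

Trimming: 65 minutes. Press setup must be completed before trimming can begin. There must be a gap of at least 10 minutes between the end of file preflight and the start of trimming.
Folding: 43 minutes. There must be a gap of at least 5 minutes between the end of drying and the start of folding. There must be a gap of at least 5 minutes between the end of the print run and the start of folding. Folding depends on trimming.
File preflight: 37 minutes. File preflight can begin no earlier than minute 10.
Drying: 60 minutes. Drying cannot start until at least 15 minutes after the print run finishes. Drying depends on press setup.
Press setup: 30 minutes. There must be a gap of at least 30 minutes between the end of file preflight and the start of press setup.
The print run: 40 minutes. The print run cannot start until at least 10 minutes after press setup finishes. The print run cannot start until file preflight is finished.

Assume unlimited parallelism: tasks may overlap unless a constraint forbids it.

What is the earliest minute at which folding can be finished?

After its own release at minute 10, file preflight can start at minute 10 and finishes at minute 47.
Press setup cannot begin until file preflight (finishes minute 47, plus 30-minute gap → minute 77). It runs from minute 77 to 77 + 30 = minute 107.
Trimming needs all of press setup (finishes minute 107); file preflight (finishes minute 47, plus 10-minute gap → minute 57). That puts its earliest start at minute 107; it finishes at 107 + 65 = minute 172.
For the print run: press setup (finishes minute 107, plus 10-minute gap → minute 117); file preflight (finishes minute 47). Taking the maximum gives a start of minute 117, and it finishes at 117 + 40 = minute 157.
Drying cannot start until the print run (finishes minute 157, plus 15-minute gap → minute 172); press setup (finishes minute 107). The controlling bound is minute 172, so drying finishes at 172 + 60 = minute 232.
Folding needs all of drying (finishes minute 232, plus 5-minute gap → minute 237); the print run (finishes minute 157, plus 5-minute gap → minute 162); trimming (finishes minute 172). That puts its earliest start at minute 237; it finishes at 237 + 43 = minute 280.

280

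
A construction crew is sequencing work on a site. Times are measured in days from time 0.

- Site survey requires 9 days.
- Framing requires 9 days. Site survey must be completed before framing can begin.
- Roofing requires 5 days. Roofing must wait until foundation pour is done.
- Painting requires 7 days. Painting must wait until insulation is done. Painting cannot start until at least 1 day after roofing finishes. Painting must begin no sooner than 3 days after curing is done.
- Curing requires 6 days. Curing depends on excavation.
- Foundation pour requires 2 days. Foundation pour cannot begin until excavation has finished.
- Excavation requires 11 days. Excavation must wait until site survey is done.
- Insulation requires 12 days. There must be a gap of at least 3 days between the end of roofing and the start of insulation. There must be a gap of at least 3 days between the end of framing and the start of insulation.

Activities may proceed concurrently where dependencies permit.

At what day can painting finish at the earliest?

49

Site survey has no prerequisites, so it starts at day 0 and finishes at day 9.
Framing waits on site survey (finishes day 9), so it starts at day 9 and finishes at 9 + 9 = day 18.
Excavation cannot begin until site survey (finishes day 9). It runs from day 9 to 9 + 11 = day 20.
Curing waits on excavation (finishes day 20), so it starts at day 20 and finishes at 20 + 6 = day 26.
Foundation pour cannot begin until excavation (finishes day 20). It runs from day 20 to 20 + 2 = day 22.
Roofing cannot begin until foundation pour (finishes day 22). It runs from day 22 to 22 + 5 = day 27.
Insulation cannot start until roofing (finishes day 27, plus 3-day gap → day 30); framing (finishes day 18, plus 3-day gap → day 21). The controlling bound is day 30, so insulation finishes at 30 + 12 = day 42.
Painting has to wait for insulation (finishes day 42); roofing (finishes day 27, plus 1-day gap → day 28); curing (finishes day 26, plus 3-day gap → day 29). The latest of these is day 42, so painting runs day 42 to 42 + 7 = day 49.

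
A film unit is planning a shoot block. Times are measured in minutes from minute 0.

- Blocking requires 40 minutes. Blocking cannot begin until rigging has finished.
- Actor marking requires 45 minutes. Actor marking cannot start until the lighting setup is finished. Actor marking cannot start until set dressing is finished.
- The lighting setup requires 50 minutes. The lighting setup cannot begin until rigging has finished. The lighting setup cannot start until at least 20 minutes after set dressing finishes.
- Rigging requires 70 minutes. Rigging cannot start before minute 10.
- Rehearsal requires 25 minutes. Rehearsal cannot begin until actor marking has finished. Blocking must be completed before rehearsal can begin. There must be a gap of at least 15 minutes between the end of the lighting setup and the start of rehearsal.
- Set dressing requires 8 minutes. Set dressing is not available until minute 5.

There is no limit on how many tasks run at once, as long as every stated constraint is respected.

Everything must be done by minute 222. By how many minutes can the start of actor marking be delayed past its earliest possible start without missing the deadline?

Set dressing cannot begin until its own release at minute 5. It runs from minute 5 to 5 + 8 = minute 13.
After its own release at minute 10, rigging can start at minute 10 and finishes at minute 80.
The lighting setup needs all of rigging (finishes minute 80); set dressing (finishes minute 13, plus 20-minute gap → minute 33). That puts its earliest start at minute 80; it finishes at 80 + 50 = minute 130.
Actor marking has to wait for the lighting setup (finishes minute 130); set dressing (finishes minute 13). The latest of these is minute 130, so actor marking runs minute 130 to 130 + 45 = minute 175.

Working backward from the deadline:
Rehearsal has no dependents, so it just needs to finish by minute 222. Starting by 222 − 25 = minute 197 achieves that.
Actor marking feeds into rehearsal (must start by minute 197); so actor marking must finish by minute 197 and therefore start by minute 152.
So actor marking can start as early as minute 130 and as late as minute 152, giving 152 − 130 = 22 minutes of slack.

22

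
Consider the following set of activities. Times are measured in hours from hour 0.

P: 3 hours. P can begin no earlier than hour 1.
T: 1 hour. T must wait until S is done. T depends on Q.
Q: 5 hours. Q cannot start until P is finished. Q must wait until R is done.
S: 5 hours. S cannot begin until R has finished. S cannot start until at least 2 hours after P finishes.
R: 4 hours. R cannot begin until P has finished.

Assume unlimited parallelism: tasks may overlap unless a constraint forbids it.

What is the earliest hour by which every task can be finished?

14

After its own release at hour 1, P can start at hour 1 and finishes at hour 4.
After P (finishes hour 4), R can start at hour 4 and finishes at hour 8.
S needs all of R (finishes hour 8); P (finishes hour 4, plus 2-hour gap → hour 6). That puts its earliest start at hour 8; it finishes at 8 + 5 = hour 13.
Q needs all of P (finishes hour 4); R (finishes hour 8). That puts its earliest start at hour 8; it finishes at 8 + 5 = hour 13.
T cannot start until S (finishes hour 13); Q (finishes hour 13). The controlling bound is hour 13, so T finishes at 13 + 1 = hour 14.
All tasks are finished once the last one completes. Finish times: P at 4, Q at 13, R at 8, S at 13, T at 14. The latest is hour 14.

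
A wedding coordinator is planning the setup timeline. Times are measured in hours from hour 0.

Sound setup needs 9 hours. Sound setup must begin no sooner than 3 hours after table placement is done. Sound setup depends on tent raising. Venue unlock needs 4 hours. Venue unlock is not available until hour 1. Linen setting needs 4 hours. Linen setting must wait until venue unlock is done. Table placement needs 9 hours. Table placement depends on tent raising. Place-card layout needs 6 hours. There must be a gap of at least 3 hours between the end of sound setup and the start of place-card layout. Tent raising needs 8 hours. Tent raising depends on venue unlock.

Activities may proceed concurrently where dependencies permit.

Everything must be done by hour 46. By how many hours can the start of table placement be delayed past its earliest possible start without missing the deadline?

3

Venue unlock cannot begin until its own release at hour 1. It runs from hour 1 to 1 + 4 = hour 5.
After venue unlock (finishes hour 5), tent raising can start at hour 5 and finishes at hour 13.
After tent raising (finishes hour 13), table placement can start at hour 13 and finishes at hour 22.

Working backward from the deadline:
Place-card layout has no dependents, so it just needs to finish by hour 46. Starting by 46 − 6 = hour 40 achieves that.
Sound setup feeds into place-card layout (must start by hour 40, minus 3-hour gap → hour 37); so sound setup must finish by hour 37 and therefore start by hour 28.
Table placement must finish before sound setup (must start by hour 28, minus 3-hour gap → hour 25). With a 9-hour duration, table placement must start by 25 − 9 = hour 16.
So table placement can start as early as hour 13 and as late as hour 16, giving 16 − 13 = 3 hours of slack.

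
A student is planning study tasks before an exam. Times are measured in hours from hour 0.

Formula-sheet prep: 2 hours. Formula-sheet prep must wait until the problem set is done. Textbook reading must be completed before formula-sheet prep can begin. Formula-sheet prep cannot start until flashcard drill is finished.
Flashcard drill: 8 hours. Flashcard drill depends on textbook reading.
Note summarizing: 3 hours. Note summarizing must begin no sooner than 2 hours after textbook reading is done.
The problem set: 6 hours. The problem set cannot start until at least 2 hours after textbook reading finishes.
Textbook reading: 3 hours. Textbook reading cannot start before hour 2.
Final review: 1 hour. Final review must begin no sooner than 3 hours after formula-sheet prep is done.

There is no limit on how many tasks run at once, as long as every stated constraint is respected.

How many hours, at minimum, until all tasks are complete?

19

Textbook reading waits on its own release at hour 2, so it starts at hour 2 and finishes at 2 + 3 = hour 5.
Note summarizing cannot begin until textbook reading (finishes hour 5, plus 2-hour gap → hour 7). It runs from hour 7 to 7 + 3 = hour 10.
Flashcard drill cannot begin until textbook reading (finishes hour 5). It runs from hour 5 to 5 + 8 = hour 13.
The problem set waits on textbook reading (finishes hour 5, plus 2-hour gap → hour 7), so it starts at hour 7 and finishes at 7 + 6 = hour 13.
Formula-sheet prep has to wait for the problem set (finishes hour 13); textbook reading (finishes hour 5); flashcard drill (finishes hour 13). The latest of these is hour 13, so formula-sheet prep runs hour 13 to 13 + 2 = hour 15.
Final review cannot begin until formula-sheet prep (finishes hour 15, plus 3-hour gap → hour 18). It runs from hour 18 to 18 + 1 = hour 19.
All tasks are finished once the last one completes. Finish times: Textbook reading at 5, The problem set at 13, Flashcard drill at 13, Note summarizing at 10, Formula-sheet prep at 15, Final review at 19. The latest is hour 19.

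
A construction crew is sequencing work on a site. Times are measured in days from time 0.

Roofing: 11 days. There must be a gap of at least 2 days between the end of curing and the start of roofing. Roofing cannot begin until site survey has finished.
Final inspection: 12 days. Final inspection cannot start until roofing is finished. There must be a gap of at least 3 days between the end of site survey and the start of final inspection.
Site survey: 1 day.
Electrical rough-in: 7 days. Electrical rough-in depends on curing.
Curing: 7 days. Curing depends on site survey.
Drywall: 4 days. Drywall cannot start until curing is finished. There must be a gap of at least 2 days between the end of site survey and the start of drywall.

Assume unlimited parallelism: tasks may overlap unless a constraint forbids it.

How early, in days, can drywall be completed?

12

Site survey has no prerequisites, so it starts at day 0 and finishes at day 1.
Curing waits on site survey (finishes day 1), so it starts at day 1 and finishes at 1 + 7 = day 8.
For drywall: curing (finishes day 8); site survey (finishes day 1, plus 2-day gap → day 3). Taking the maximum gives a start of day 8, and it finishes at 8 + 4 = day 12.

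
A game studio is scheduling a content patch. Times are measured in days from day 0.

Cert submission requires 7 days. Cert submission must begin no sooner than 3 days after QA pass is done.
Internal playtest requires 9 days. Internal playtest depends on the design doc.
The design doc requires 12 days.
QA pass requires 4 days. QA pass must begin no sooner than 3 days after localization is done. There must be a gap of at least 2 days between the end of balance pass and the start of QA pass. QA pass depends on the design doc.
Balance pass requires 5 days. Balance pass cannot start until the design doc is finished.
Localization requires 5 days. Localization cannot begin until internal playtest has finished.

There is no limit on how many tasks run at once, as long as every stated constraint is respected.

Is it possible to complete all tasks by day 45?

Yes

Nothing blocks the design doc, so it runs from day 0 to day 12.
Balance pass cannot begin until the design doc (finishes day 12). It runs from day 12 to 12 + 5 = day 17.
Internal playtest cannot begin until the design doc (finishes day 12). It runs from day 12 to 12 + 9 = day 21.
Localization waits on internal playtest (finishes day 21), so it starts at day 21 and finishes at 21 + 5 = day 26.
QA pass needs all of localization (finishes day 26, plus 3-day gap → day 29); balance pass (finishes day 17, plus 2-day gap → day 19); the design doc (finishes day 12). That puts its earliest start at day 29; it finishes at 29 + 4 = day 33.
Cert submission waits on QA pass (finishes day 33, plus 3-day gap → day 36), so it starts at day 36 and finishes at 36 + 7 = day 43.
Every task is finished by day 43, which is no later than the deadline of 45, so the schedule is feasible.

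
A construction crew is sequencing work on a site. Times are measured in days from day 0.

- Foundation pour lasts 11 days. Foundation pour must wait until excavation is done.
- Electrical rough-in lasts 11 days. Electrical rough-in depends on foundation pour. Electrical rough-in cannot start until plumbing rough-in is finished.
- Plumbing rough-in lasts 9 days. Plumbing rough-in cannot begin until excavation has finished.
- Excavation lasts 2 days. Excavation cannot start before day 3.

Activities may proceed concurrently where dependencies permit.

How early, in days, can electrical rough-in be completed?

Excavation cannot begin until its own release at day 3. It runs from day 3 to 3 + 2 = day 5.
Plumbing rough-in cannot begin until excavation (finishes day 5). It runs from day 5 to 5 + 9 = day 14.
Foundation pour waits on excavation (finishes day 5), so it starts at day 5 and finishes at 5 + 11 = day 16.
Electrical rough-in cannot start until foundation pour (finishes day 16); plumbing rough-in (finishes day 14). The controlling bound is day 16, so electrical rough-in finishes at 16 + 11 = day 27.

27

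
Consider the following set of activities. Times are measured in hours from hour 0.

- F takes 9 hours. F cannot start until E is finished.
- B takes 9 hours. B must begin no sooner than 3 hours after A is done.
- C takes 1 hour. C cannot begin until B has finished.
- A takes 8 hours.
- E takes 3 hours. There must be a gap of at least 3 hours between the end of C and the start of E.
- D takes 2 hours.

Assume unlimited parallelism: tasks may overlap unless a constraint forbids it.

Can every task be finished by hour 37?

Yes

D has no prerequisites, so it starts at hour 0 and finishes at hour 2.
Nothing blocks A, so it runs from hour 0 to hour 8.
B cannot begin until A (finishes hour 8, plus 3-hour gap → hour 11). It runs from hour 11 to 11 + 9 = hour 20.
C waits on B (finishes hour 20), so it starts at hour 20 and finishes at 20 + 1 = hour 21.
E waits on C (finishes hour 21, plus 3-hour gap → hour 24), so it starts at hour 24 and finishes at 24 + 3 = hour 27.
F cannot begin until E (finishes hour 27). It runs from hour 27 to 27 + 9 = hour 36.
Every task is finished by hour 36, which is no later than the deadline of 37, so the schedule is feasible.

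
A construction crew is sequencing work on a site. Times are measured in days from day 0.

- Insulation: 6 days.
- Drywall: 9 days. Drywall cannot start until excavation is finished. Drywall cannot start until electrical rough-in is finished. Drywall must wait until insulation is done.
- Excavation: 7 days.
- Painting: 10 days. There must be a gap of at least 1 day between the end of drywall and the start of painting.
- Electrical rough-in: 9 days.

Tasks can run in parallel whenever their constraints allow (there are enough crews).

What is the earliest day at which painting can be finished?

Nothing blocks insulation, so it runs from day 0 to day 6.
Electrical rough-in has no prerequisites, so it starts at day 0 and finishes at day 9.
Excavation can start immediately at day 0; it finishes at day 7.
Drywall cannot start until excavation (finishes day 7); electrical rough-in (finishes day 9); insulation (finishes day 6). The controlling bound is day 9, so drywall finishes at 9 + 9 = day 18.
Painting waits on drywall (finishes day 18, plus 1-day gap → day 19), so it starts at day 19 and finishes at 19 + 10 = day 29.

29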